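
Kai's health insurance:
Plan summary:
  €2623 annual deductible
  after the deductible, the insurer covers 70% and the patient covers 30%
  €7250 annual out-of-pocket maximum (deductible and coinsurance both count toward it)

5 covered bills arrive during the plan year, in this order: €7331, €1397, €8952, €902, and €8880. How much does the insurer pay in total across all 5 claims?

€20212

Claim 1 — €7331: €2623 finishes the deductible; €4708 goes to coinsurance; 30% of €4708 = €1412.40. Patient owes €4035.40 (running OOP €4035.40). Insurer: €7331 − €4035.40 = €3295.60.
Claim 2 — €1397: deductible already satisfied, so patient's share is 30% × €1397 = €419.10. Cost to patient: €419.10. OOP to date €4454.50. Plan pays €1397 − €419.10 = €977.90.
Claim 3 — €8952: 30% coinsurance on €8952 = €2685.60. Patient owes €2685.60 (running OOP €7140.10). Insurer: €8952 − €2685.60 = €6266.40.
Claim 4 — €902: deductible met; 30% of €902 = €270.60. OOP would hit €7410.70 > €7250, so the cap limits the patient to €7250 − €7140.10 = €109.90. Insurer: €902 − €109.90 = €792.10.
Claim 5 — €8880: deductible already satisfied, so patient's share is 30% × €8880 = €2664. That would push OOP to €9914, over the €7250 cap, so patient pays €7250 − €7250 = €0. Insurer: €8880 − €0 = €8880.
Insurer total = bills − patient's total = €27462 − €7250 = €20212.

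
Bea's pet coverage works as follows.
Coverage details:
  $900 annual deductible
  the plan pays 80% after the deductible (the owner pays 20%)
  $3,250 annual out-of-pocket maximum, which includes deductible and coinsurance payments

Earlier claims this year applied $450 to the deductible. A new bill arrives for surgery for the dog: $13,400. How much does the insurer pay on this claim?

Remaining deductible: $900 − $450 = $450.
After the $450 deductible portion, $13,400 − $450 = $12,950 is subject to coinsurance.
Coinsurance: $12,950 × 20% = $2,590.
So the owner owes $450 + $2,590 = $3,040 before any cap.
That would bring total out-of-pocket to $3,490, past the $3,250 cap. The owner is capped at $3,250 − $450 = $2,800 on this claim.
The plan picks up $13,400 − $2,800 = $10,600.

$10,600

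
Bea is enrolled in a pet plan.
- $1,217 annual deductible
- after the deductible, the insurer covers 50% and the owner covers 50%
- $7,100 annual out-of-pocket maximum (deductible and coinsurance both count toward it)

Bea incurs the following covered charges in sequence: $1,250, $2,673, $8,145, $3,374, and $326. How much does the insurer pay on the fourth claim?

Claim 1 — $1,250: deductible takes $1,217, $33 remains; owner's 50% is $16.50. Owner pays $1,233.50; OOP now $1,233.50. Insurer: $1,250 − $1,233.50 = $16.50.
Claim 2 — $2,673: 50% coinsurance on $2,673 = $1,336.50. Cost to owner: $1,336.50. OOP to date $2,570. Insurer: $2,673 − $1,336.50 = $1,336.50.
Claim 3 — $8,145: deductible met; 50% of $8,145 = $4,072.50. Cost to owner: $4,072.50. OOP to date $6,642.50. Plan pays $8,145 − $4,072.50 = $4,072.50.
Claim 4 — $3,374: deductible met; 50% of $3,374 = $1,687. That would push OOP to $8,329.50, over the $7,100 cap, so owner pays $7,100 − $6,642.50 = $457.50. Plan pays $3,374 − $457.50 = $2,916.50.

$2,916.50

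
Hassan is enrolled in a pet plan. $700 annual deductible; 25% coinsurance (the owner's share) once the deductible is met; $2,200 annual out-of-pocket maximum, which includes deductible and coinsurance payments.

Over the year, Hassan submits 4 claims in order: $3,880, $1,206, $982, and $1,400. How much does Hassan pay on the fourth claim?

Claim 1 — $3,880: $700 to deductible, leaving $3,180; coinsurance $3,180 × 25% = $795. Owner pays $1,495; OOP now $1,495.
Claim 2 — $1,206: 25% coinsurance on $1,206 = $301.50. Cost to owner: $301.50. OOP to date $1,796.50.
Claim 3 — $982: deductible already satisfied, so owner's share is 25% × $982 = $245.50. Cost to owner: $245.50. OOP to date $2,042.
Claim 4 — $1,400: 25% coinsurance on $1,400 = $350. OOP would hit $2,392 > $2,200, so the cap limits the owner to $2,200 − $2,042 = $158.

$158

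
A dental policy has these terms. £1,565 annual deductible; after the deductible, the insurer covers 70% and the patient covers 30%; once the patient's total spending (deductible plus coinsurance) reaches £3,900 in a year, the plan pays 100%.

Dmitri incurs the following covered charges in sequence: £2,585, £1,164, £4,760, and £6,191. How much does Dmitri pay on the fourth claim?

Claim 1 — £2,585: £1,565 finishes the deductible; £1,020 goes to coinsurance; patient's 30% is £306. Patient pays £1,871; OOP now £1,871.
Claim 2 — £1,164: deductible met; 30% of £1,164 = £349.20. Patient owes £349.20 (running OOP £2,220.20).
Claim 3 — £4,760: 30% coinsurance on £4,760 = £1,428. Patient pays £1,428; OOP now £3,648.20.
Claim 4 — £6,191: deductible met; 30% of £6,191 = £1,857.30. OOP would hit £5,505.50 > £3,900, so the cap limits the patient to £3,900 − £3,648.20 = £251.80.

£251.80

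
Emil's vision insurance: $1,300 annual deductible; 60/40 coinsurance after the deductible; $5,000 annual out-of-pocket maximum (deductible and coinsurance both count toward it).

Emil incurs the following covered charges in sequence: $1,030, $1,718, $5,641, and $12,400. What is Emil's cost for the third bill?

#1 ($1,030): fully absorbed by the deductible. Member pays $1,030; OOP now $1,030.
#2 ($1,718): $270 to deductible, leaving $1,448; coinsurance $1,448 × 40% = $579.20. Cost to member: $849.20. OOP to date $1,879.20.
#3 ($5,641): 40% coinsurance on $5,641 = $2,256.40. Cost to member: $2,256.40. OOP to date $4,135.60.

$2,256.40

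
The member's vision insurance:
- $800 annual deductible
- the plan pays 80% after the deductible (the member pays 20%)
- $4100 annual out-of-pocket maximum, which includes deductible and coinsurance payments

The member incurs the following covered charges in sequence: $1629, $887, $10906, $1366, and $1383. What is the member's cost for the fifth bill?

Bill 1, $1629: deductible takes $800, $829 remains; coinsurance $829 × 20% = $165.80. Member owes $965.80 (running OOP $965.80).
Bill 2, $887: 20% coinsurance on $887 = $177.40. Member owes $177.40 (running OOP $1143.20).
Bill 3, $10906: 20% coinsurance on $10906 = $2181.20. Cost to member: $2181.20. OOP to date $3324.40.
Bill 4, $1366: 20% coinsurance on $1366 = $273.20. Member owes $273.20 (running OOP $3597.60).
Bill 5, $1383: deductible met; 20% of $1383 = $276.60. Cost to member: $276.60. OOP to date $3874.20.

$276.60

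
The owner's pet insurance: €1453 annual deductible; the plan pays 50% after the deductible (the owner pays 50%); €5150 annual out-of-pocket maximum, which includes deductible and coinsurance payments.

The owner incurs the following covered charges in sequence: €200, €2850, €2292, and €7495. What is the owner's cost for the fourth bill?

Bill 1, €200: all of it applies to the deductible. Owner owes €200 (running OOP €200).
Bill 2, €2850: €1253 finishes the deductible; €1597 goes to coinsurance; coinsurance €1597 × 50% = €798.50. Owner owes €2051.50 (running OOP €2251.50).
Bill 3, €2292: 50% coinsurance on €2292 = €1146. Owner pays €1146; OOP now €3397.50.
Bill 4, €7495: deductible already satisfied, so owner's share is 50% × €7495 = €3747.50. OOP would hit €7145 > €5150, so the cap limits the owner to €5150 − €3397.50 = €1752.50.

€1752.50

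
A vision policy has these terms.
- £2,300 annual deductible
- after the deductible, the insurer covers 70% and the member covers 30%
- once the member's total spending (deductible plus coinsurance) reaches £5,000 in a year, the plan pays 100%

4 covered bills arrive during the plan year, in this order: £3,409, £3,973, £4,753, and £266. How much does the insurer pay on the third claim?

£3,577.60

Claim 1 (£3,409): £2,300 finishes the deductible; £1,109 goes to coinsurance; member's 30% is £332.70. Cost to member: £2,632.70. OOP to date £2,632.70. Plan pays £3,409 − £2,632.70 = £776.30.
Claim 2 (£3,973): deductible met; 30% of £3,973 = £1,191.90. Member pays £1,191.90; OOP now £3,824.60. Plan pays £3,973 − £1,191.90 = £2,781.10.
Claim 3 (£4,753): 30% coinsurance on £4,753 = £1,425.90. OOP would hit £5,250.50 > £5,000, so the cap limits the member to £5,000 − £3,824.60 = £1,175.40. Plan pays £4,753 − £1,175.40 = £3,577.60.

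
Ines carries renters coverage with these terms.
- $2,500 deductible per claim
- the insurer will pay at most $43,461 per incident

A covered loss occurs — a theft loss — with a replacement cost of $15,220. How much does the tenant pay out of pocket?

Subtract the deductible: $15,220 − $2,500 = $12,720.
That's under the $43,461 cap, so the insurer reimburses the full $12,720.
The tenant bears the rest of the original loss: $15,220 − $12,720 = $2,500.

$2,500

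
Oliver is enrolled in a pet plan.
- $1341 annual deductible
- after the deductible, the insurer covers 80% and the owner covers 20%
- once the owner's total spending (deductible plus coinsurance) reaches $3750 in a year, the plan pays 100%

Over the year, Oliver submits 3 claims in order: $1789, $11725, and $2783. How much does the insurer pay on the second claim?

$9405.60

#1 ($1789): $1341 to deductible, leaving $448; 20% of $448 = $89.60. Owner owes $1430.60 (running OOP $1430.60). Plan pays $1789 − $1430.60 = $358.40.
#2 ($11725): deductible met; 20% of $11725 = $2345. OOP would hit $3775.60 > $3750, so the cap limits the owner to $3750 − $1430.60 = $2319.40. Insurer: $11725 − $2319.40 = $9405.60.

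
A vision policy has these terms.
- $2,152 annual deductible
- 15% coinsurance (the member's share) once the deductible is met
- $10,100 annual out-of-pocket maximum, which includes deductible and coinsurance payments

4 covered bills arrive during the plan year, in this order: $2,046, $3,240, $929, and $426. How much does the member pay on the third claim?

#1 ($2,046): all of it applies to the deductible. Cost to member: $2,046. OOP to date $2,046.
#2 ($3,240): $106 to deductible, leaving $3,134; member's 15% is $470.10. Member pays $576.10; OOP now $2,622.10.
#3 ($929): 15% coinsurance on $929 = $139.35. Cost to member: $139.35. OOP to date $2,761.45.

$139.35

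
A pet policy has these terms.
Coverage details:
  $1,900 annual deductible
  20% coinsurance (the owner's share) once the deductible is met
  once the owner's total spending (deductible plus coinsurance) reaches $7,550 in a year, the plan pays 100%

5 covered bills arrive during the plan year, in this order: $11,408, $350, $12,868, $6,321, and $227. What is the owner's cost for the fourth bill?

$1,104.80

#1 ($11,408): $1,900 to deductible, leaving $9,508; owner's 20% is $1,901.60. Owner owes $3,801.60 (running OOP $3,801.60).
#2 ($350): deductible met; 20% of $350 = $70. Cost to owner: $70. OOP to date $3,871.60.
#3 ($12,868): 20% coinsurance on $12,868 = $2,573.60. Owner pays $2,573.60; OOP now $6,445.20.
#4 ($6,321): deductible already satisfied, so owner's share is 20% × $6,321 = $1,264.20. Adding that to $6,445.20 gives $7,709.40, past the $7,550 cap; owner pays only $7,550 − $6,445.20 = $1,104.80.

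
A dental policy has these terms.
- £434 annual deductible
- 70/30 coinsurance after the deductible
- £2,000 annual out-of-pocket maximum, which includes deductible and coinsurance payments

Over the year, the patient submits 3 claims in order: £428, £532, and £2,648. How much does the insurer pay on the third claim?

Claim 1 (£428): entire amount goes to the deductible. Cost to patient: £428. OOP to date £428. Plan pays £428 − £428 = £0.
Claim 2 (£532): £6 finishes the deductible; £526 goes to coinsurance; patient's 30% is £157.80. Patient owes £163.80 (running OOP £591.80). Insurer: £532 − £163.80 = £368.20.
Claim 3 (£2,648): 30% coinsurance on £2,648 = £794.40. Cost to patient: £794.40. OOP to date £1,386.20. Insurer: £2,648 − £794.40 = £1,853.60.

£1,853.60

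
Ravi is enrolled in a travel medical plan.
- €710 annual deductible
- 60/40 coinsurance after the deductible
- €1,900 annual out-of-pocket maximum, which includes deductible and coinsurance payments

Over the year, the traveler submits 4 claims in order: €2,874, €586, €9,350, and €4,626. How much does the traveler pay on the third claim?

Bill 1, €2,874: €710 finishes the deductible; €2,164 goes to coinsurance; 40% of €2,164 = €865.60. Cost to traveler: €1,575.60. OOP to date €1,575.60.
Bill 2, €586: deductible met; 40% of €586 = €234.40. Traveler pays €234.40; OOP now €1,810.
Bill 3, €9,350: 40% coinsurance on €9,350 = €3,740. That would push OOP to €5,550, over the €1,900 cap, so traveler pays €1,900 − €1,810 = €90.

€90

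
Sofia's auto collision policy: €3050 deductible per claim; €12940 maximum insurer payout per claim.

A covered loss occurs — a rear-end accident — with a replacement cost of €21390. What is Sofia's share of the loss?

€8450

After the deductible, €21390 − €3050 = €18340 remains.
The €12940 per-incident cap binds; insurer pays €12940.
Driver's share is the uncovered remainder: €21390 − €12940 = €8450.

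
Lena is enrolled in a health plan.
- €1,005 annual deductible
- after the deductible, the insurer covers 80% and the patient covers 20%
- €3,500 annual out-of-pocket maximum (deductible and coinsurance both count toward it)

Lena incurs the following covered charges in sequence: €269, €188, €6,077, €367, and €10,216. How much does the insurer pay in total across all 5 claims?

€13,617

#1 (€269): all of it applies to the deductible. Patient pays €269; OOP now €269. Plan pays €269 − €269 = €0.
#2 (€188): entire amount goes to the deductible. Cost to patient: €188. OOP to date €457. Insurer: €188 − €188 = €0.
#3 (€6,077): deductible takes €548, €5,529 remains; 20% of €5,529 = €1,105.80. Patient owes €1,653.80 (running OOP €2,110.80). Insurer: €6,077 − €1,653.80 = €4,423.20.
#4 (€367): deductible met; 20% of €367 = €73.40. Cost to patient: €73.40. OOP to date €2,184.20. Plan pays €367 − €73.40 = €293.60.
#5 (€10,216): deductible already satisfied, so patient's share is 20% × €10,216 = €2,043.20. That would push OOP to €4,227.40, over the €3,500 cap, so patient pays €3,500 − €2,184.20 = €1,315.80. Plan pays €10,216 − €1,315.80 = €8,900.20.
Insurer total = bills − patient's total = €17,117 − €3,500 = €13,617.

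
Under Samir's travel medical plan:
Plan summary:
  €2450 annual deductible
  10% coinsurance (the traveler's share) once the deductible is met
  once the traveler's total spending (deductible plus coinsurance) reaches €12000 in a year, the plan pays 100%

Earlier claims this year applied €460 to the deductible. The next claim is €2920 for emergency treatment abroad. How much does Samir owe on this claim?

€2083

Remaining deductible: €2450 − €460 = €1990.
After the €1990 deductible portion, €2920 − €1990 = €930 is subject to coinsurance.
10% of €930 = €93 falls to the traveler.
That puts the traveler's cost at €1990 + €93 = €2083 before any cap.
Total out-of-pocket so far would be €460 + €2083 = €2543, below the €12000 cap — no reduction.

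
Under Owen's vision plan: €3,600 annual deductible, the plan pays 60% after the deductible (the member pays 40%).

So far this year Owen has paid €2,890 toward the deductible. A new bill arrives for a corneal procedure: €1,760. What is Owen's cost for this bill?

€1,130

Remaining deductible: €3,600 − €2,890 = €710.
That leaves €1,760 − €710 = €1,050 for coinsurance.
Member's 40% share of €1,050 is €420.
That puts the member's cost at €710 + €420 = €1,130.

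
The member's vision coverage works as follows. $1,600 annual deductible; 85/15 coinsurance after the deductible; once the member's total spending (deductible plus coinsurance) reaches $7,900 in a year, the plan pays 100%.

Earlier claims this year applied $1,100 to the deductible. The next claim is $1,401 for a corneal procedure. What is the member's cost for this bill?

$635.15

Remaining deductible: $1,600 − $1,100 = $500.
After the $500 deductible portion, $1,401 − $500 = $901 is subject to coinsurance.
Member's 15% share of $901 is $135.15.
So the member owes $500 + $135.15 = $635.15 before any cap.
Year-to-date out-of-pocket becomes $1,100 + $635.15 = $1,735.15, still under the $7,900 maximum, so no cap applies.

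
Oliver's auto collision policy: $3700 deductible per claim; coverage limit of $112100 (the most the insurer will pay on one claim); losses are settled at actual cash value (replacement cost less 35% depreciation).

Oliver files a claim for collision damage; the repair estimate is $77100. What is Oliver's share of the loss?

$30685

Depreciate 35%: the covered value is $77100 × 0.65 = $50115.
After the deductible, $50115 − $3700 = $46415 remains.
That's under the $112100 cap, so the insurer reimburses the full $46415.
The driver bears the rest of the original loss: $77100 − $46415 = $30685.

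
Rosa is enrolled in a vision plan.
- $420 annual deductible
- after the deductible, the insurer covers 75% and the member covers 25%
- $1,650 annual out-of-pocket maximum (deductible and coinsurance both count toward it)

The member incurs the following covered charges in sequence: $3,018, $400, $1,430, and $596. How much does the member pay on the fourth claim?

Claim 1 ($3,018): deductible takes $420, $2,598 remains; 25% of $2,598 = $649.50. Member pays $1,069.50; OOP now $1,069.50.
Claim 2 ($400): deductible met; 25% of $400 = $100. Cost to member: $100. OOP to date $1,169.50.
Claim 3 ($1,430): deductible met; 25% of $1,430 = $357.50. Member pays $357.50; OOP now $1,527.
Claim 4 ($596): deductible already satisfied, so member's share is 25% × $596 = $149. OOP would hit $1,676 > $1,650, so the cap limits the member to $1,650 − $1,527 = $123.

$123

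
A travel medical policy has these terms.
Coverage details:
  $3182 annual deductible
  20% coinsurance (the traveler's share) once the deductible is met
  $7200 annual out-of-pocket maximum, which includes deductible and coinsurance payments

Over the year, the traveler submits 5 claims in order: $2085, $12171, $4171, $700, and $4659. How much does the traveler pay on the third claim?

$834.20

Claim 1 ($2085): all of it applies to the deductible. Traveler pays $2085; OOP now $2085.
Claim 2 ($12171): $1097 finishes the deductible; $11074 goes to coinsurance; 20% of $11074 = $2214.80. Cost to traveler: $3311.80. OOP to date $5396.80.
Claim 3 ($4171): 20% coinsurance on $4171 = $834.20. Cost to traveler: $834.20. OOP to date $6231.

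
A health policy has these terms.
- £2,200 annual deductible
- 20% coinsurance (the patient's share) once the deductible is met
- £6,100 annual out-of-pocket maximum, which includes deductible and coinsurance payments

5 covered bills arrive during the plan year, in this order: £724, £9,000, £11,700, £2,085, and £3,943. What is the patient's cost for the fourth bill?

Bill 1, £724: entire amount goes to the deductible. Patient pays £724; OOP now £724.
Bill 2, £9,000: deductible takes £1,476, £7,524 remains; coinsurance £7,524 × 20% = £1,504.80. Patient owes £2,980.80 (running OOP £3,704.80).
Bill 3, £11,700: deductible already satisfied, so patient's share is 20% × £11,700 = £2,340. Patient pays £2,340; OOP now £6,044.80.
Bill 4, £2,085: deductible met; 20% of £2,085 = £417. Adding that to £6,044.80 gives £6,461.80, past the £6,100 cap; patient pays only £6,100 − £6,044.80 = £55.20.

£55.20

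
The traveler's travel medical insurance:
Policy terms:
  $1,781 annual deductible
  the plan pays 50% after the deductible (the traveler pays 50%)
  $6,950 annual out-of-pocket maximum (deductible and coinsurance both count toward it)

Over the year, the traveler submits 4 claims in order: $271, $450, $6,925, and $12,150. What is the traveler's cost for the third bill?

Claim 1 — $271: all of it applies to the deductible. Traveler pays $271; OOP now $271.
Claim 2 — $450: entire amount goes to the deductible. Cost to traveler: $450. OOP to date $721.
Claim 3 — $6,925: deductible takes $1,060, $5,865 remains; 50% of $5,865 = $2,932.50. Traveler pays $3,992.50; OOP now $4,713.50.

$3,992.50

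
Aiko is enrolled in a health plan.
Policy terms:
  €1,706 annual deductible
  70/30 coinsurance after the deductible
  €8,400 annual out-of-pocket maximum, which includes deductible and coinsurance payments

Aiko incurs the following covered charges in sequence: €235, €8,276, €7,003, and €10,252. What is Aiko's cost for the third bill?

€2,100.90

Claim 1 — €235: entire amount goes to the deductible. Cost to patient: €235. OOP to date €235.
Claim 2 — €8,276: €1,471 finishes the deductible; €6,805 goes to coinsurance; coinsurance €6,805 × 30% = €2,041.50. Patient pays €3,512.50; OOP now €3,747.50.
Claim 3 — €7,003: 30% coinsurance on €7,003 = €2,100.90. Patient pays €2,100.90; OOP now €5,848.40.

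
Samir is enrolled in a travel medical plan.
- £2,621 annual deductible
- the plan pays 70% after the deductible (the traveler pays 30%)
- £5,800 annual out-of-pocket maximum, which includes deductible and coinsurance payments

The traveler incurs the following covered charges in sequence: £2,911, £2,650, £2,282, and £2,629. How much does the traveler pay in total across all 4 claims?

£4,976.30

Claim 1 — £2,911: £2,621 to deductible, leaving £290; traveler's 30% is £87. Cost to traveler: £2,708. OOP to date £2,708.
Claim 2 — £2,650: deductible already satisfied, so traveler's share is 30% × £2,650 = £795. Traveler owes £795 (running OOP £3,503).
Claim 3 — £2,282: deductible met; 30% of £2,282 = £684.60. Traveler pays £684.60; OOP now £4,187.60.
Claim 4 — £2,629: deductible already satisfied, so traveler's share is 30% × £2,629 = £788.70. Cost to traveler: £788.70. OOP to date £4,976.30.
Summing the traveler's payments: £2,708 + £795 + £684.60 + £788.70 = £4,976.30.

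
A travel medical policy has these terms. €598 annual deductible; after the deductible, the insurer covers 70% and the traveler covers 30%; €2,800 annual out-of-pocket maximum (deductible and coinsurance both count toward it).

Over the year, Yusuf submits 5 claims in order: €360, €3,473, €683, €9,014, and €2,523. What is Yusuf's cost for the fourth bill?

€1,026.60

Bill 1, €360: entire amount goes to the deductible. Traveler pays €360; OOP now €360.
Bill 2, €3,473: deductible takes €238, €3,235 remains; coinsurance €3,235 × 30% = €970.50. Traveler owes €1,208.50 (running OOP €1,568.50).
Bill 3, €683: deductible met; 30% of €683 = €204.90. Cost to traveler: €204.90. OOP to date €1,773.40.
Bill 4, €9,014: 30% coinsurance on €9,014 = €2,704.20. OOP would hit €4,477.60 > €2,800, so the cap limits the traveler to €2,800 − €1,773.40 = €1,026.60.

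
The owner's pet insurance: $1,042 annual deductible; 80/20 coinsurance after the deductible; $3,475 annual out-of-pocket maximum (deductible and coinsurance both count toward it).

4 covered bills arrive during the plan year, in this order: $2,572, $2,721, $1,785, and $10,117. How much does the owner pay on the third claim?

Claim 1 ($2,572): $1,042 to deductible, leaving $1,530; owner's 20% is $306. Owner owes $1,348 (running OOP $1,348).
Claim 2 ($2,721): 20% coinsurance on $2,721 = $544.20. Cost to owner: $544.20. OOP to date $1,892.20.
Claim 3 ($1,785): 20% coinsurance on $1,785 = $357. Cost to owner: $357. OOP to date $2,249.20.

$357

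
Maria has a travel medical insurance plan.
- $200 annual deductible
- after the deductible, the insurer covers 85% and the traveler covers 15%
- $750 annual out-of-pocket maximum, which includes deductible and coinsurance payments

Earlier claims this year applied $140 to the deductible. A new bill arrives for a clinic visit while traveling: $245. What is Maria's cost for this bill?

$87.75

Deductible still to meet: $200 − $140 = $60.
That leaves $245 − $60 = $185 for coinsurance.
Traveler's 15% share of $185 is $27.75.
That puts the traveler's cost at $60 + $27.75 = $87.75 before any cap.
Year-to-date out-of-pocket becomes $140 + $87.75 = $227.75, still under the $750 maximum, so no cap applies.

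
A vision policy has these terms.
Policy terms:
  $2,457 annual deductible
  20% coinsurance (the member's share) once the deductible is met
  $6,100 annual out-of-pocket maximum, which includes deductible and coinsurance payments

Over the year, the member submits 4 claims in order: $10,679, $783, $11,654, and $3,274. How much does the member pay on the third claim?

$1,842

#1 ($10,679): $2,457 to deductible, leaving $8,222; member's 20% is $1,644.40. Member owes $4,101.40 (running OOP $4,101.40).
#2 ($783): 20% coinsurance on $783 = $156.60. Cost to member: $156.60. OOP to date $4,258.
#3 ($11,654): 20% coinsurance on $11,654 = $2,330.80. That would push OOP to $6,588.80, over the $6,100 cap, so member pays $6,100 − $4,258 = $1,842.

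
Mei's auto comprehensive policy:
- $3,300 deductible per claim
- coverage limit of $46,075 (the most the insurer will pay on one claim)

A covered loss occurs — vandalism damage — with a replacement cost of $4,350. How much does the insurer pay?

$1,050

Subtract the deductible: $4,350 − $3,300 = $1,050.
That's under the $46,075 cap, so the insurer reimburses the full $1,050.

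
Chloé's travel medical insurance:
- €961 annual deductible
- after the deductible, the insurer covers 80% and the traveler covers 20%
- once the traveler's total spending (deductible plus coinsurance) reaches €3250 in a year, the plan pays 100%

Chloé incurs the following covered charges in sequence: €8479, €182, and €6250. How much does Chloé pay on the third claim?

Claim 1 (€8479): €961 finishes the deductible; €7518 goes to coinsurance; 20% of €7518 = €1503.60. Traveler owes €2464.60 (running OOP €2464.60).
Claim 2 (€182): 20% coinsurance on €182 = €36.40. Traveler owes €36.40 (running OOP €2501).
Claim 3 (€6250): deductible met; 20% of €6250 = €1250. Adding that to €2501 gives €3751, past the €3250 cap; traveler pays only €3250 − €2501 = €749.

€749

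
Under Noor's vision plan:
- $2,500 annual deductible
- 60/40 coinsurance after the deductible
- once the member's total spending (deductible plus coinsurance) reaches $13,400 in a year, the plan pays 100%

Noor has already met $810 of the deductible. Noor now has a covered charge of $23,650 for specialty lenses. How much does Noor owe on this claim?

$10,474

Remaining deductible: $2,500 − $810 = $1,690.
After the $1,690 deductible portion, $23,650 − $1,690 = $21,960 is subject to coinsurance.
Coinsurance: $21,960 × 40% = $8,784.
Member responsibility before any cap: $1,690 + $8,784 = $10,474.
Year-to-date out-of-pocket becomes $810 + $10,474 = $11,284, still under the $13,400 maximum, so no cap applies.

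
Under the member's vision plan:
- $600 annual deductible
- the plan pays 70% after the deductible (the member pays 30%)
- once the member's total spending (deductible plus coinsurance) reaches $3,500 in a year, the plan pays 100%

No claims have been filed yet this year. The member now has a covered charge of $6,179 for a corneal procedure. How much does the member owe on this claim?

The full $600 deductible is still open; $600 of this bill applies to it.
That leaves $6,179 − $600 = $5,579 for coinsurance.
30% of $5,579 = $1,673.70 falls to the member.
Member responsibility before any cap: $600 + $1,673.70 = $2,273.70.
Cumulative spending $0 + $2,273.70 = $2,273.70 stays under the $3,500 maximum.

$2,273.70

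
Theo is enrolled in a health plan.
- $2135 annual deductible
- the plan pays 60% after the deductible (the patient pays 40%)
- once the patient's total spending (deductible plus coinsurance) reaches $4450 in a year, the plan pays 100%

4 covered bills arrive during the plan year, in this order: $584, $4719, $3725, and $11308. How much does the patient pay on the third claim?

Claim 1 ($584): entire amount goes to the deductible. Cost to patient: $584. OOP to date $584.
Claim 2 ($4719): $1551 finishes the deductible; $3168 goes to coinsurance; 40% of $3168 = $1267.20. Cost to patient: $2818.20. OOP to date $3402.20.
Claim 3 ($3725): 40% coinsurance on $3725 = $1490. OOP would hit $4892.20 > $4450, so the cap limits the patient to $4450 − $3402.20 = $1047.80.

$1047.80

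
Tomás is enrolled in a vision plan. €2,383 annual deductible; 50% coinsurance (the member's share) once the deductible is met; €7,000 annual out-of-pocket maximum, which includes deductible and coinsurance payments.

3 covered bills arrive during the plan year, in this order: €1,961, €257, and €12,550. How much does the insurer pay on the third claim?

Bill 1, €1,961: entire amount goes to the deductible. Member pays €1,961; OOP now €1,961. Plan pays €1,961 − €1,961 = €0.
Bill 2, €257: all of it applies to the deductible. Member owes €257 (running OOP €2,218). Insurer: €257 − €257 = €0.
Bill 3, €12,550: €165 to deductible, leaving €12,385; member's 50% is €6,192.50. Together that's €165 + €6,192.50 = €6,357.50. That would push OOP to €8,575.50, over the €7,000 cap, so member pays €7,000 − €2,218 = €4,782. Insurer: €12,550 − €4,782 = €7,768.

€7,768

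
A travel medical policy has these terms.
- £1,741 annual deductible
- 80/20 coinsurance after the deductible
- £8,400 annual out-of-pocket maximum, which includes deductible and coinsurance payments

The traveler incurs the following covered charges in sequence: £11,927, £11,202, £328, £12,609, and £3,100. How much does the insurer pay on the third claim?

Bill 1, £11,927: £1,741 finishes the deductible; £10,186 goes to coinsurance; traveler's 20% is £2,037.20. Traveler pays £3,778.20; OOP now £3,778.20. Insurer: £11,927 − £3,778.20 = £8,148.80.
Bill 2, £11,202: 20% coinsurance on £11,202 = £2,240.40. Cost to traveler: £2,240.40. OOP to date £6,018.60. Insurer: £11,202 − £2,240.40 = £8,961.60.
Bill 3, £328: deductible met; 20% of £328 = £65.60. Traveler pays £65.60; OOP now £6,084.20. Plan pays £328 − £65.60 = £262.40.

£262.40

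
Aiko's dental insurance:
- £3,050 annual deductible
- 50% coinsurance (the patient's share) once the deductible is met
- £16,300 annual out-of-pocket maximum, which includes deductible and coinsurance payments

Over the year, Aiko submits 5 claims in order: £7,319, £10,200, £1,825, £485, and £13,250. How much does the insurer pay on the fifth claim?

£8,389.50

Claim 1 (£7,319): £3,050 finishes the deductible; £4,269 goes to coinsurance; 50% of £4,269 = £2,134.50. Patient pays £5,184.50; OOP now £5,184.50. Plan pays £7,319 − £5,184.50 = £2,134.50.
Claim 2 (£10,200): 50% coinsurance on £10,200 = £5,100. Patient owes £5,100 (running OOP £10,284.50). Plan pays £10,200 − £5,100 = £5,100.
Claim 3 (£1,825): deductible already satisfied, so patient's share is 50% × £1,825 = £912.50. Patient pays £912.50; OOP now £11,197. Plan pays £1,825 − £912.50 = £912.50.
Claim 4 (£485): deductible met; 50% of £485 = £242.50. Cost to patient: £242.50. OOP to date £11,439.50. Insurer: £485 − £242.50 = £242.50.
Claim 5 (£13,250): 50% coinsurance on £13,250 = £6,625. Adding that to £11,439.50 gives £18,064.50, past the £16,300 cap; patient pays only £16,300 − £11,439.50 = £4,860.50. Plan pays £13,250 − £4,860.50 = £8,389.50.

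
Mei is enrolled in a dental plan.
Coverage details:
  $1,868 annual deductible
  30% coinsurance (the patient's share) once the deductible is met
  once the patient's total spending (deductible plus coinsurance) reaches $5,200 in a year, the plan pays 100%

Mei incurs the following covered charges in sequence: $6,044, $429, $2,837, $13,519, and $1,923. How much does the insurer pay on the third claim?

$1,985.90

Claim 1 — $6,044: $1,868 finishes the deductible; $4,176 goes to coinsurance; 30% of $4,176 = $1,252.80. Patient pays $3,120.80; OOP now $3,120.80. Plan pays $6,044 − $3,120.80 = $2,923.20.
Claim 2 — $429: deductible already satisfied, so patient's share is 30% × $429 = $128.70. Cost to patient: $128.70. OOP to date $3,249.50. Insurer: $429 − $128.70 = $300.30.
Claim 3 — $2,837: deductible met; 30% of $2,837 = $851.10. Patient pays $851.10; OOP now $4,100.60. Plan pays $2,837 − $851.10 = $1,985.90.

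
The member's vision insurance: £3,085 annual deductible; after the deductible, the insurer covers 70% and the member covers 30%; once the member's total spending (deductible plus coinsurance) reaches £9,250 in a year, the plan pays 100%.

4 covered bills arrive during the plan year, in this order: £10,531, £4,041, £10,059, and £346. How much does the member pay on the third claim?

£2,718.90

#1 (£10,531): £3,085 to deductible, leaving £7,446; coinsurance £7,446 × 30% = £2,233.80. Member pays £5,318.80; OOP now £5,318.80.
#2 (£4,041): deductible already satisfied, so member's share is 30% × £4,041 = £1,212.30. Member pays £1,212.30; OOP now £6,531.10.
#3 (£10,059): 30% coinsurance on £10,059 = £3,017.70. OOP would hit £9,548.80 > £9,250, so the cap limits the member to £9,250 − £6,531.10 = £2,718.90.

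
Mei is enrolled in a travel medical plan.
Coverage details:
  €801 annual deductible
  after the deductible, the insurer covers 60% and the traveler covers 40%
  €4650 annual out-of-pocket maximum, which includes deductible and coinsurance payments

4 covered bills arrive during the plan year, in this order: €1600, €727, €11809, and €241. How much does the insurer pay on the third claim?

Claim 1 (€1600): deductible takes €801, €799 remains; 40% of €799 = €319.60. Traveler pays €1120.60; OOP now €1120.60. Insurer: €1600 − €1120.60 = €479.40.
Claim 2 (€727): 40% coinsurance on €727 = €290.80. Traveler owes €290.80 (running OOP €1411.40). Plan pays €727 − €290.80 = €436.20.
Claim 3 (€11809): 40% coinsurance on €11809 = €4723.60. Adding that to €1411.40 gives €6135, past the €4650 cap; traveler pays only €4650 − €1411.40 = €3238.60. Insurer: €11809 − €3238.60 = €8570.40.

€8570.40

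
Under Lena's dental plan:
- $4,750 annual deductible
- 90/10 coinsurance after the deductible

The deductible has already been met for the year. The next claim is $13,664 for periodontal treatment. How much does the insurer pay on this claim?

The deductible is already satisfied, so the full bill goes to coinsurance.
10% of $13,664 = $1,366.40 falls to the patient.
Insurer pays the balance: $13,664 − $1,366.40 = $12,297.60.

$12,297.60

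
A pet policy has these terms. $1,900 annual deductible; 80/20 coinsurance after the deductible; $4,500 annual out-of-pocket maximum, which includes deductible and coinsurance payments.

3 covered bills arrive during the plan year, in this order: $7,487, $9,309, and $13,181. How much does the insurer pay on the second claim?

#1 ($7,487): $1,900 finishes the deductible; $5,587 goes to coinsurance; coinsurance $5,587 × 20% = $1,117.40. Owner pays $3,017.40; OOP now $3,017.40. Plan pays $7,487 − $3,017.40 = $4,469.60.
#2 ($9,309): 20% coinsurance on $9,309 = $1,861.80. Adding that to $3,017.40 gives $4,879.20, past the $4,500 cap; owner pays only $4,500 − $3,017.40 = $1,482.60. Insurer: $9,309 − $1,482.60 = $7,826.40.

$7,826.40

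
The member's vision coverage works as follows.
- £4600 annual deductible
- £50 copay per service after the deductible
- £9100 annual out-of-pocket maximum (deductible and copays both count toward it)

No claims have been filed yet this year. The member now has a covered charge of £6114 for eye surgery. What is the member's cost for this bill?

£4650

The full £4600 deductible is still open; £4600 of this bill applies to it.
After the £4600 deductible portion, £6114 − £4600 = £1514 is subject to the copay.
Copay on this service: £50.
That puts the member's cost at £4600 + £50 = £4650 before any cap.
Total out-of-pocket so far would be £0 + £4650 = £4650, below the £9100 cap — no reduction.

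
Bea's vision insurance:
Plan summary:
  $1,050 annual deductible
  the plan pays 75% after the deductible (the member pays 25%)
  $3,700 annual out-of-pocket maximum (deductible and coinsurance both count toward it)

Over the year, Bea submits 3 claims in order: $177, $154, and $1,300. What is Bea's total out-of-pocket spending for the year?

Bill 1, $177: all of it applies to the deductible. Cost to member: $177. OOP to date $177.
Bill 2, $154: entire amount goes to the deductible. Cost to member: $154. OOP to date $331.
Bill 3, $1,300: $719 to deductible, leaving $581; member's 25% is $145.25. Member owes $864.25 (running OOP $1,195.25).
Total paid by the member: $177 + $154 + $864.25 = $1,195.25.

$1,195.25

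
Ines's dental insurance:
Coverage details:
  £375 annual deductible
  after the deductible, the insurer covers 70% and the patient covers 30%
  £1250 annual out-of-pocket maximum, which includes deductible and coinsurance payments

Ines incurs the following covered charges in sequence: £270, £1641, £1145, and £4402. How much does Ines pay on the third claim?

Bill 1, £270: fully absorbed by the deductible. Cost to patient: £270. OOP to date £270.
Bill 2, £1641: £105 finishes the deductible; £1536 goes to coinsurance; 30% of £1536 = £460.80. Patient pays £565.80; OOP now £835.80.
Bill 3, £1145: deductible already satisfied, so patient's share is 30% × £1145 = £343.50. Cost to patient: £343.50. OOP to date £1179.30.

£343.50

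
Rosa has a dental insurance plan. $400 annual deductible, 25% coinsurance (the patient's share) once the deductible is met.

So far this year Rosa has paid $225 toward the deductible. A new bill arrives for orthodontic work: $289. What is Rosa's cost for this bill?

$203.50

$225 of the $400 deductible is already met, leaving $175.
After the $175 deductible portion, $289 − $175 = $114 is subject to coinsurance.
Coinsurance: $114 × 25% = $28.50.
Patient responsibility: $175 + $28.50 = $203.50.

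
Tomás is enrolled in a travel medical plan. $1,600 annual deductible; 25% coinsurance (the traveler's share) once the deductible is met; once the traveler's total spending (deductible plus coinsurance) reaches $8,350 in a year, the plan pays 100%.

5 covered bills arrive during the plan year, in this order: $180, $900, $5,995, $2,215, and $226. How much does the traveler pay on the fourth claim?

Claim 1 — $180: fully absorbed by the deductible. Traveler owes $180 (running OOP $180).
Claim 2 — $900: entire amount goes to the deductible. Traveler pays $900; OOP now $1,080.
Claim 3 — $5,995: deductible takes $520, $5,475 remains; 25% of $5,475 = $1,368.75. Traveler pays $1,888.75; OOP now $2,968.75.
Claim 4 — $2,215: 25% coinsurance on $2,215 = $553.75. Traveler owes $553.75 (running OOP $3,522.50).

$553.75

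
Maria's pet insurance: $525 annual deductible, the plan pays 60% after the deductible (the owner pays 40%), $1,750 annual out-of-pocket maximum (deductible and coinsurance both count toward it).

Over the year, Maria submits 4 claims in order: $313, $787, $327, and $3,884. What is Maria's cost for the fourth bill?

Claim 1 — $313: all of it applies to the deductible. Owner owes $313 (running OOP $313).
Claim 2 — $787: $212 finishes the deductible; $575 goes to coinsurance; coinsurance $575 × 40% = $230. Owner pays $442; OOP now $755.
Claim 3 — $327: 40% coinsurance on $327 = $130.80. Owner owes $130.80 (running OOP $885.80).
Claim 4 — $3,884: 40% coinsurance on $3,884 = $1,553.60. Adding that to $885.80 gives $2,439.40, past the $1,750 cap; owner pays only $1,750 − $885.80 = $864.20.

$864.20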